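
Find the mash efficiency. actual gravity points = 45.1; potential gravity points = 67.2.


efficiency = actual / potential × 100
efficiency = 45.1 / 67.2 × 100

67.1131 %


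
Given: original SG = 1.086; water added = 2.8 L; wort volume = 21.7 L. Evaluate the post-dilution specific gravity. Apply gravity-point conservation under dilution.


SG_new = 1 + (SG_old − 1)·V_old/(V_old + V_water)
pts = (1.086 − 1)·1000·21.7/(21.7 + 2.8) = 76.1714
SG_new = 1 + 76.1714/1000

1.0762


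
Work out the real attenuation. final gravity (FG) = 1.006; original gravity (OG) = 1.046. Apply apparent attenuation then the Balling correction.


AA = (OG−FG)/(OG−1)·100;  RA = AA·0.8192
AA = (1.046 − 1.006)/(1.046 − 1)·100 = 86.9565
RA = 86.9565·0.8192

71.2348 %


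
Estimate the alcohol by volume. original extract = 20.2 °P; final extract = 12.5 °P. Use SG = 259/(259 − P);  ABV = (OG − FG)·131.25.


OG = 259/(259 − 20.2) = 1.0846
FG = 259/(259 − 12.5) = 1.0507
ABV = (1.0846 − 1.0507)·131.25

4.4467 % ABV


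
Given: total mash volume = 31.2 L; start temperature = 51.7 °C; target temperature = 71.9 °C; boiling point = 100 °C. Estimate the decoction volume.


V_dec = V_total·(T_target − T_start)/(T_boil − T_start)
V_dec = 31.2·(71.9 − 51.7)/(100 − 51.7)

13.0484 L


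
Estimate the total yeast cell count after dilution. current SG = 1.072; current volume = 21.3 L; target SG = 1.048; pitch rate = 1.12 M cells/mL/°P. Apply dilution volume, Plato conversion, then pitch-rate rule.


V_w = V·((SG_c−1)/(SG_t−1)−1);  °P = 259 − 259/SG_t;  cells = rate·(V+V_w)·°P
V_w = 21.3·((1.072−1)/(1.048−1)−1) = 10.6500
V_final = 21.3 + 10.6500 = 31.9500
°P = 259 − 259/1.048 = 11.8626
cells = 1.12·31.9500·11.8626

424.4911 billion cells


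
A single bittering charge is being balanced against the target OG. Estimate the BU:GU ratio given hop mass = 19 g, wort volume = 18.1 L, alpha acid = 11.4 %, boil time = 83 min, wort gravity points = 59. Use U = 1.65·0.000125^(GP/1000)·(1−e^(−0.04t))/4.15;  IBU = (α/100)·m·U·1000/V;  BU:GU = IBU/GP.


U = 1.65·0.000125^(59/1000)·(1−e^(−0.04·83))/4.15 = 0.2255
IBU = (11.4/100)·19·0.2255·1000/18.1 = 26.9862
BU:GU = 26.9862/59

0.4574


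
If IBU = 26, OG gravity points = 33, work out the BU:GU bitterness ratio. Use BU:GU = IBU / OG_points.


BU:GU = 26 / 33

0.7879


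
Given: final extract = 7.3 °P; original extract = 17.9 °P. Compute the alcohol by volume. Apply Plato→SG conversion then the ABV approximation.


SG = 259/(259 − P);  ABV = (OG − FG)·131.25
OG = 259/(259 − 17.9) = 1.0742
FG = 259/(259 − 7.3) = 1.0290
ABV = (1.0742 − 1.0290)·131.25

5.9378 % ABV


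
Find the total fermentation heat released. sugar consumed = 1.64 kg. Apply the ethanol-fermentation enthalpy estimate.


Q = m_sugar · 590 kJ/kg
Q = 1.64 · 590

967.6000 kJ


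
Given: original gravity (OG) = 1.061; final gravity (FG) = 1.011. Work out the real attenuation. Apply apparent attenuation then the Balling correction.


AA = (OG−FG)/(OG−1)·100;  RA = AA·0.8192
AA = (1.061 − 1.011)/(1.061 − 1)·100 = 81.9672
RA = 81.9672·0.8192

67.1475 %


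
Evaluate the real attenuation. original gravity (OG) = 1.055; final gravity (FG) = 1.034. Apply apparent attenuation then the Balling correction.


AA = (OG−FG)/(OG−1)·100;  RA = AA·0.8192
AA = (1.055 − 1.034)/(1.055 − 1)·100 = 38.1818
RA = 38.1818·0.8192

31.2785 %


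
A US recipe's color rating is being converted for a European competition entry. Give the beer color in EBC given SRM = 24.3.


EBC = SRM · 1.97
EBC = 24.3 · 1.97

47.8710 EBC


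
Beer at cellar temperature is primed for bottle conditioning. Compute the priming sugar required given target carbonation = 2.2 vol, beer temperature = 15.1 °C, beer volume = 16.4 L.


residual = 14.695·(0.01821 + 0.09011·e^(−0.04·T));  sugar = (target − residual)·4.0·V
residual = 14.695·(0.01821 + 0.09011·e^(−0.04·15.1)) = 0.9914
sugar = (2.2 − 0.9914)·4.0·16.4

79.2833 g


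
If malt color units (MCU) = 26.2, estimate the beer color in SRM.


SRM = 1.4922 · MCU^0.6859
SRM = 1.4922 · 26.2^0.6859

14.0165 SRM


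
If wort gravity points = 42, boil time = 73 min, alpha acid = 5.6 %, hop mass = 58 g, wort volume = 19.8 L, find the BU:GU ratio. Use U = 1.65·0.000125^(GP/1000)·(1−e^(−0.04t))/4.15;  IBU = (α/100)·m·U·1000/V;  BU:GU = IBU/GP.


U = 1.65·0.000125^(42/1000)·(1−e^(−0.04·73))/4.15 = 0.2579
IBU = (5.6/100)·58·0.2579·1000/19.8 = 42.3037
BU:GU = 42.3037/42

1.0072


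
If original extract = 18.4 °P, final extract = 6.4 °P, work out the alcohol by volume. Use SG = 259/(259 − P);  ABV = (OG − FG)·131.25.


OG = 259/(259 − 18.4) = 1.0765
FG = 259/(259 − 6.4) = 1.0253
ABV = (1.0765 − 1.0253)·131.25

6.7120 % ABV


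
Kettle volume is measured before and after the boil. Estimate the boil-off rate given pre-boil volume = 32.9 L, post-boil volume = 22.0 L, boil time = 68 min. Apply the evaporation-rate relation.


rate = (V_pre − V_post) / (t_min/60)
rate = (32.9 − 22.0) / (68/60)

9.6176 L/hr


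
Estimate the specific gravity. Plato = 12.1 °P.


SG = 259/(259 − P)
SG = 259/(259 − 12.1)

1.0490


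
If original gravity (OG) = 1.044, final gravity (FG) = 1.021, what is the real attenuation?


AA = (OG−FG)/(OG−1)·100;  RA = AA·0.8192
AA = (1.044 − 1.021)/(1.044 − 1)·100 = 52.2727
RA = 52.2727·0.8192

42.8218 %


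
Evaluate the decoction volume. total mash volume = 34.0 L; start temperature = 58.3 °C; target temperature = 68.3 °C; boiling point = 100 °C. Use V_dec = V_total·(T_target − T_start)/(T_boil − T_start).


V_dec = 34.0·(68.3 − 58.3)/(100 − 58.3)

8.1535 L


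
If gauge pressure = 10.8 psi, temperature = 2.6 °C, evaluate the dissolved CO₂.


vols = (P + 14.695)·(0.01821 + 0.09011·e^(−0.04·T))
vols = (10.8 + 14.695)·(0.01821 + 0.09011·e^(−0.04·2.6))

2.5347 volumes


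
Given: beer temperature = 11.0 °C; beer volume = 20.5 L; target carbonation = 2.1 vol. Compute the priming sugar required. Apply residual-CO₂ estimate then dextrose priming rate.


residual = 14.695·(0.01821 + 0.09011·e^(−0.04·T));  sugar = (target − residual)·4.0·V
residual = 14.695·(0.01821 + 0.09011·e^(−0.04·11.0)) = 1.1204
sugar = (2.1 − 1.1204)·4.0·20.5

80.3266 g


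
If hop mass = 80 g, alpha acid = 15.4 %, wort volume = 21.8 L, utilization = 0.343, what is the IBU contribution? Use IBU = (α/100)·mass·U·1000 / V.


IBU = (15.4/100)·80·0.343·1000 / 21.8

193.8422 IBU


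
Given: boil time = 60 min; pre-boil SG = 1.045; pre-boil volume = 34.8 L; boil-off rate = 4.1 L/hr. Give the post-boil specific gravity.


V_post = V_pre − rate·(t/60);  SG_post = 1 + (SG_pre−1)·V_pre/V_post
V_post = 34.8 − 4.1·(60/60) = 30.7000
SG_post = 1 + (1.045 − 1)·34.8/30.7000

1.0510


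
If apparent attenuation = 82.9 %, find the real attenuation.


RA = AA · 0.8192
RA = 82.9 · 0.8192

67.9117 %


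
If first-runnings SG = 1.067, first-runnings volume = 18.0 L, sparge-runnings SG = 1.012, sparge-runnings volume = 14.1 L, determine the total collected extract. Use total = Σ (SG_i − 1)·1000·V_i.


first = (1.067 − 1)·1000·18.0 = 1206.0000
sparge = (1.012 − 1)·1000·14.1 = 169.2000
total = 1206.0000 + 169.2000

1375.2000 gravity·L


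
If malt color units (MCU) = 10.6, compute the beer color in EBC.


SRM = 1.4922·MCU^0.6859;  EBC = SRM·1.97
SRM = 1.4922·10.6^0.6859 = 7.5350
EBC = 7.5350·1.97

14.8440 EBC


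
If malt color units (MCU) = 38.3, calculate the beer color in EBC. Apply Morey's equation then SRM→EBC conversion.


SRM = 1.4922·MCU^0.6859;  EBC = SRM·1.97
SRM = 1.4922·38.3^0.6859 = 18.1862
EBC = 18.1862·1.97

35.8269 EBC


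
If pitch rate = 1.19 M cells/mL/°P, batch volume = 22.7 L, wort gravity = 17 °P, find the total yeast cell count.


cells (billions) = rate · V_L · °P
cells = 1.19 · 22.7 · 17

459.2210 billion cells


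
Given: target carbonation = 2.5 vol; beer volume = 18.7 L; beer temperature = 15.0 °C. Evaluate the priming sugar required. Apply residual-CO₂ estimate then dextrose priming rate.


residual = 14.695·(0.01821 + 0.09011·e^(−0.04·T));  sugar = (target − residual)·4.0·V
residual = 14.695·(0.01821 + 0.09011·e^(−0.04·15.0)) = 0.9943
sugar = (2.5 − 0.9943)·4.0·18.7

112.6253 g


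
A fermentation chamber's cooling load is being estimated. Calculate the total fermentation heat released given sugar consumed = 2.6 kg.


Q = m_sugar · 590 kJ/kg
Q = 2.6 · 590

1534.0000 kJ


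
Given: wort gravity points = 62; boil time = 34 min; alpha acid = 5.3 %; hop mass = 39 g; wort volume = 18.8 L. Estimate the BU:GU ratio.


U = 1.65·0.000125^(GP/1000)·(1−e^(−0.04t))/4.15;  IBU = (α/100)·m·U·1000/V;  BU:GU = IBU/GP
U = 1.65·0.000125^(62/1000)·(1−e^(−0.04·34))/4.15 = 0.1693
IBU = (5.3/100)·39·0.1693·1000/18.8 = 18.6129
BU:GU = 18.6129/62

0.3002


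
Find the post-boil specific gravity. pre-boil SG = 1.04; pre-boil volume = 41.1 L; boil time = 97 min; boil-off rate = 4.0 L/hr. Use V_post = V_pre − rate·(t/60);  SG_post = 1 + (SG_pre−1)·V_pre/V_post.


V_post = 41.1 − 4.0·(97/60) = 34.6333
SG_post = 1 + (1.04 − 1)·41.1/34.6333

1.0475


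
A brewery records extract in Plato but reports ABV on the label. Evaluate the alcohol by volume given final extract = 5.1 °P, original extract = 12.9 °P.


SG = 259/(259 − P);  ABV = (OG − FG)·131.25
OG = 259/(259 − 12.9) = 1.0524
FG = 259/(259 − 5.1) = 1.0201
ABV = (1.0524 − 1.0201)·131.25

4.2435 % ABV


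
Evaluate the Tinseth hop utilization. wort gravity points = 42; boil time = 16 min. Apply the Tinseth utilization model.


U = 1.65·0.000125^(GP/1000) · (1 − e^(−0.04·t))/4.15
bigness = 1.65·0.000125^(42/1000) = 1.1312
boil_factor = (1 − e^(−0.04·16))/4.15 = 0.1139
U = 1.1312 · 0.1139

0.1289


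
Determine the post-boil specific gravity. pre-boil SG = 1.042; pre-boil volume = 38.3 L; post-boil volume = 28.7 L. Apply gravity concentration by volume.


SG_post = 1 + (SG_pre − 1)·V_pre/V_post
pts_pre = (1.042 − 1)·1000 = 42.0000
pts_post = 42.0000·38.3/28.7 = 56.0488
SG_post = 1 + 56.0488/1000

1.0560


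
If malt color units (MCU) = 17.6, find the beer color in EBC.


SRM = 1.4922·MCU^0.6859;  EBC = SRM·1.97
SRM = 1.4922·17.6^0.6859 = 10.6690
EBC = 10.6690·1.97

21.0180 EBC


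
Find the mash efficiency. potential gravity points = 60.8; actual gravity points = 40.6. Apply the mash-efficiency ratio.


efficiency = actual / potential × 100
efficiency = 40.6 / 60.8 × 100

66.7763 %


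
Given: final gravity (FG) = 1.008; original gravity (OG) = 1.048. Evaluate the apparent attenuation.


AA = (OG − FG)/(OG − 1) · 100
AA = (1.048 − 1.008)/(1.048 − 1) · 100

83.3333 %


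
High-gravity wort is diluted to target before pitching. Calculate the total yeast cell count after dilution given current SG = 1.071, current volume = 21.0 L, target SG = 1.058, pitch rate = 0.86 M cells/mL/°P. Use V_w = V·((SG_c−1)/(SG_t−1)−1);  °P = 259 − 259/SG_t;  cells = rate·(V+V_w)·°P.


V_w = 21.0·((1.071−1)/(1.058−1)−1) = 4.7069
V_final = 21.0 + 4.7069 = 25.7069
°P = 259 − 259/1.058 = 14.1985
cells = 0.86·25.7069·14.1985

313.8992 billion cells


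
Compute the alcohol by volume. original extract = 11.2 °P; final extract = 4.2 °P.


SG = 259/(259 − P);  ABV = (OG − FG)·131.25
OG = 259/(259 − 11.2) = 1.0452
FG = 259/(259 − 4.2) = 1.0165
ABV = (1.0452 − 1.0165)·131.25

3.7687 % ABV


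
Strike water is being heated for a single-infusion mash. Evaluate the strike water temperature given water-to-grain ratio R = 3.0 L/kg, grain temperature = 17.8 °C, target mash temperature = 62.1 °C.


T_strike = (0.41/R)·(T_mash − T_grain) + T_mash
T_strike = (0.41/3.0)·(62.1 − 17.8) + 62.1

68.1543 °C


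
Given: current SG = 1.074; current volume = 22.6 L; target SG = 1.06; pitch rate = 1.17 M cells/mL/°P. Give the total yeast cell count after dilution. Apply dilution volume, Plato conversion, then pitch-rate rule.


V_w = V·((SG_c−1)/(SG_t−1)−1);  °P = 259 − 259/SG_t;  cells = rate·(V+V_w)·°P
V_w = 22.6·((1.074−1)/(1.06−1)−1) = 5.2733
V_final = 22.6 + 5.2733 = 27.8733
°P = 259 − 259/1.06 = 14.6604
cells = 1.17·27.8733·14.6604

478.1013 billion cells


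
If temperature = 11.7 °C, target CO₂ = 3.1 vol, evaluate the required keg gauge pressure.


psi = vols/(0.01821 + 0.09011·e^(−0.04·T)) − 14.695
psi = 3.1/(0.01821 + 0.09011·e^(−0.04·11.7)) − 14.695

26.8367 psi


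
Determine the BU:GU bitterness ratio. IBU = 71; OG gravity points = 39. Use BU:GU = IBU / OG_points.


BU:GU = 71 / 39

1.8205


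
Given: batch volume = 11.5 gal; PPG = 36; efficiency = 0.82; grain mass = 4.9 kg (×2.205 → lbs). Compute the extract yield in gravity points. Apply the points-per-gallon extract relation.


points = lbs × PPG × eff / vol
lbs = 4.9 × 2.205 = 10.8045
points = 10.8045 × 36 × 0.82 / 11.5

27.7347 points


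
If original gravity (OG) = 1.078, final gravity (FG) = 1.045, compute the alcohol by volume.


ABV = (OG − FG) · 131.25
ABV = (1.078 − 1.045) · 131.25

4.3313 % ABV


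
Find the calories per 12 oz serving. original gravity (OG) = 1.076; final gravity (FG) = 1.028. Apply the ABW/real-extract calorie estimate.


ABW = (OG−FG)·131.25·0.79/FG;  °P = 259 − 259/SG (for OG→OE and FG→AE);  RE = 0.1808·OE + 0.8192·AE;  Cal = (6.9·ABW + 4·(RE−0.1))·FG·3.55
ABW = (1.076 − 1.028)·131.25·0.79/1.028 = 4.8414
OE = 259 − 259/1.076 = 18.2937 °P
AE = 259 − 259/1.028 = 7.0545 °P
RE = 0.1808·18.2937 + 0.8192·7.0545 = 9.0865 °P
Cal = (6.9·4.8414 + 4·(9.0865−0.1))·1.028·3.55

253.0933 kcal


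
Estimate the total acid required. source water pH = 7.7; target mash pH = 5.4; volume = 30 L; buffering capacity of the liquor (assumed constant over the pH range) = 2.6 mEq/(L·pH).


acid = buffering capacity · (pH_source − pH_target) · V
acid = 2.6 · (7.7 − 5.4) · 30

179.4000 mEq


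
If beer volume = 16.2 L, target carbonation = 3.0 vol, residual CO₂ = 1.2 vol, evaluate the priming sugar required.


sugar = (target − residual)·4.0·V
sugar = (3.0 − 1.2)·4.0·16.2

116.6400 g


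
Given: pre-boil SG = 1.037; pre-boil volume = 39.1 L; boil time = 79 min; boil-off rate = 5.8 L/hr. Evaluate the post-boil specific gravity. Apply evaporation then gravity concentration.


V_post = V_pre − rate·(t/60);  SG_post = 1 + (SG_pre−1)·V_pre/V_post
V_post = 39.1 − 5.8·(79/60) = 31.4633
SG_post = 1 + (1.037 − 1)·39.1/31.4633

1.0460


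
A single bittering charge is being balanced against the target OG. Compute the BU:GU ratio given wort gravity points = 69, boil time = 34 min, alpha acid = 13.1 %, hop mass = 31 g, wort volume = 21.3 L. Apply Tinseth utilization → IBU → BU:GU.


U = 1.65·0.000125^(GP/1000)·(1−e^(−0.04t))/4.15;  IBU = (α/100)·m·U·1000/V;  BU:GU = IBU/GP
U = 1.65·0.000125^(69/1000)·(1−e^(−0.04·34))/4.15 = 0.1590
IBU = (13.1/100)·31·0.1590·1000/21.3 = 30.3084
BU:GU = 30.3084/69

0.4393


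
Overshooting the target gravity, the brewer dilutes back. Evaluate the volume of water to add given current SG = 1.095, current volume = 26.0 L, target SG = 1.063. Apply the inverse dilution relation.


V_water = V·((SG_curr − 1)/(SG_target − 1) − 1)
V_water = 26.0·((1.095 − 1)/(1.063 − 1) − 1)

13.2063 L


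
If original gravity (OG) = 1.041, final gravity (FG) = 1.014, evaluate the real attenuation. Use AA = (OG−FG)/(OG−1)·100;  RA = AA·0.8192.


AA = (1.041 − 1.014)/(1.041 − 1)·100 = 65.8537
RA = 65.8537·0.8192

53.9473 %


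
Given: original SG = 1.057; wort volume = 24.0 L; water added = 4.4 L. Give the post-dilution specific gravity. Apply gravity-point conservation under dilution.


SG_new = 1 + (SG_old − 1)·V_old/(V_old + V_water)
pts = (1.057 − 1)·1000·24.0/(24.0 + 4.4) = 48.1690
SG_new = 1 + 48.1690/1000

1.0482


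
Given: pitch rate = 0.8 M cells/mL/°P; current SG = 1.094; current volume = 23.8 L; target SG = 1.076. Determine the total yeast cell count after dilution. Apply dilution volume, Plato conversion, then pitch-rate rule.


V_w = V·((SG_c−1)/(SG_t−1)−1);  °P = 259 − 259/SG_t;  cells = rate·(V+V_w)·°P
V_w = 23.8·((1.094−1)/(1.076−1)−1) = 5.6368
V_final = 23.8 + 5.6368 = 29.4368
°P = 259 − 259/1.076 = 18.2937
cells = 0.8·29.4368·18.2937

430.8065 billion cells


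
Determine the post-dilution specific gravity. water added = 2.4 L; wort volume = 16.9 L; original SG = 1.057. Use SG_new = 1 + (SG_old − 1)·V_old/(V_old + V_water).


pts = (1.057 − 1)·1000·16.9/(16.9 + 2.4) = 49.9119
SG_new = 1 + 49.9119/1000

1.0499


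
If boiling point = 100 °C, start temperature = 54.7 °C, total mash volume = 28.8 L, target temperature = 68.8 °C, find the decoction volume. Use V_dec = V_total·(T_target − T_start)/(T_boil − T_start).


V_dec = 28.8·(68.8 − 54.7)/(100 − 54.7)

8.9642 L


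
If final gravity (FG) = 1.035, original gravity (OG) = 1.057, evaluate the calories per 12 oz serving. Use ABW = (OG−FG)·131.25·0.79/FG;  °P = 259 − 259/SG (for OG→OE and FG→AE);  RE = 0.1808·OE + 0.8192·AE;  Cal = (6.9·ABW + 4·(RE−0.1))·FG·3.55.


ABW = (1.057 − 1.035)·131.25·0.79/1.035 = 2.2040
OE = 259 − 259/1.057 = 13.9669 °P
AE = 259 − 259/1.035 = 8.7585 °P
RE = 0.1808·13.9669 + 0.8192·8.7585 = 9.7001 °P
Cal = (6.9·2.2040 + 4·(9.7001−0.1))·1.035·3.55

196.9694 kcal


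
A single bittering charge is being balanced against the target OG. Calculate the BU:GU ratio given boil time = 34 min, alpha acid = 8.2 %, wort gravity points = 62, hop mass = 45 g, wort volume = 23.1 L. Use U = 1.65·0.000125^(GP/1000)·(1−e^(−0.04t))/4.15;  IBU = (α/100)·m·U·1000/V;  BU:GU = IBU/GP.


U = 1.65·0.000125^(62/1000)·(1−e^(−0.04·34))/4.15 = 0.1693
IBU = (8.2/100)·45·0.1693·1000/23.1 = 27.0424
BU:GU = 27.0424/62

0.4362


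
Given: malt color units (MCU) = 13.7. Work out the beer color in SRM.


SRM = 1.4922 · MCU^0.6859
SRM = 1.4922 · 13.7^0.6859

8.9847 SRM


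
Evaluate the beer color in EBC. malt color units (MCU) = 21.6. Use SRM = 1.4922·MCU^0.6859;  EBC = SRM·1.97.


SRM = 1.4922·21.6^0.6859 = 12.2780
EBC = 12.2780·1.97

24.1877 EBC


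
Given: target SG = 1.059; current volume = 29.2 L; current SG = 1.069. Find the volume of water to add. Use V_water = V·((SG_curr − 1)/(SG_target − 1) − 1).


V_water = 29.2·((1.069 − 1)/(1.059 − 1) − 1)

4.9492 L


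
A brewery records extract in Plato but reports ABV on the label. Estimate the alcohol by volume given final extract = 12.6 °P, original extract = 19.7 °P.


SG = 259/(259 − P);  ABV = (OG − FG)·131.25
OG = 259/(259 − 19.7) = 1.0823
FG = 259/(259 − 12.6) = 1.0511
ABV = (1.0823 − 1.0511)·131.25

4.0933 % ABV


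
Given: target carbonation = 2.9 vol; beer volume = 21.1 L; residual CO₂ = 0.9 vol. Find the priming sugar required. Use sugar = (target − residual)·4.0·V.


sugar = (2.9 − 0.9)·4.0·21.1

168.8000 g


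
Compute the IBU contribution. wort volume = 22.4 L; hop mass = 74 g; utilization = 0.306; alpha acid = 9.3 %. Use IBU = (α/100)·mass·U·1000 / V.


IBU = (9.3/100)·74·0.306·1000 / 22.4

94.0130 IBU


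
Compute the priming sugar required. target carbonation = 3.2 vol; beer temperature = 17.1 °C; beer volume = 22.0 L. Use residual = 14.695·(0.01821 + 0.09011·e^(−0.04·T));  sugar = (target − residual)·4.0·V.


residual = 14.695·(0.01821 + 0.09011·e^(−0.04·17.1)) = 0.9358
sugar = (3.2 − 0.9358)·4.0·22.0

199.2528 g


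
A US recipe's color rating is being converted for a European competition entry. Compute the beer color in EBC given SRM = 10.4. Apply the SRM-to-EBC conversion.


EBC = SRM · 1.97
EBC = 10.4 · 1.97

20.4880 EBC


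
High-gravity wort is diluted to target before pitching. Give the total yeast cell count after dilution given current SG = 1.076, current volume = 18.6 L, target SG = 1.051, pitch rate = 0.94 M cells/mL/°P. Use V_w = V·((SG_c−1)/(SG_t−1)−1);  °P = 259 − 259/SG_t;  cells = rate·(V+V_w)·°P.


V_w = 18.6·((1.076−1)/(1.051−1)−1) = 9.1176
V_final = 18.6 + 9.1176 = 27.7176
°P = 259 − 259/1.051 = 12.5680
cells = 0.94·27.7176·12.5680

327.4549 billion cells


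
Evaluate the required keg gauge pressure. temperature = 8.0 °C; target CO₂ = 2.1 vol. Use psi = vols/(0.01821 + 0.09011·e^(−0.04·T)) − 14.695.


psi = 2.1/(0.01821 + 0.09011·e^(−0.04·8.0)) − 14.695

10.4116 psi


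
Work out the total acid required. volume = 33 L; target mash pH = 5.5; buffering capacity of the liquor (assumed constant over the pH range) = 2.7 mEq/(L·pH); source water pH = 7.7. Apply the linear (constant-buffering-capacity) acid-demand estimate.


acid = buffering capacity · (pH_source − pH_target) · V
acid = 2.7 · (7.7 − 5.5) · 33

196.0200 mEq


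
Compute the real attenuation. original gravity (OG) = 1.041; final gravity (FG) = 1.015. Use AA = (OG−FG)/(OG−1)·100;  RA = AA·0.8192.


AA = (1.041 − 1.015)/(1.041 − 1)·100 = 63.4146
RA = 63.4146·0.8192

51.9493 %


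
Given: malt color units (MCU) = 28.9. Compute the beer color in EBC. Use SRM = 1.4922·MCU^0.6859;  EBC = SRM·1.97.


SRM = 1.4922·28.9^0.6859 = 14.9919
EBC = 14.9919·1.97

29.5341 EBC


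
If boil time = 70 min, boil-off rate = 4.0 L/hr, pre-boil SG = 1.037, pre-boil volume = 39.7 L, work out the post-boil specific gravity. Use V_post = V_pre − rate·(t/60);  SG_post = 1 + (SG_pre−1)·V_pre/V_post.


V_post = 39.7 − 4.0·(70/60) = 35.0333
SG_post = 1 + (1.037 − 1)·39.7/35.0333

1.0419


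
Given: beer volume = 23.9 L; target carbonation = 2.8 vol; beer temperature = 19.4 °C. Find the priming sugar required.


residual = 14.695·(0.01821 + 0.09011·e^(−0.04·T));  sugar = (target − residual)·4.0·V
residual = 14.695·(0.01821 + 0.09011·e^(−0.04·19.4)) = 0.8770
sugar = (2.8 − 0.8770)·4.0·23.9

183.8355 g


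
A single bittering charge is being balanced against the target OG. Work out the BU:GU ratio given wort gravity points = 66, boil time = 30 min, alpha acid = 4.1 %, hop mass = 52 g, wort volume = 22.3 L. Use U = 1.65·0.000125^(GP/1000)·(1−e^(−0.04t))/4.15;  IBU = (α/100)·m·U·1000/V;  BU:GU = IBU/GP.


U = 1.65·0.000125^(66/1000)·(1−e^(−0.04·30))/4.15 = 0.1535
IBU = (4.1/100)·52·0.1535·1000/22.3 = 14.6781
BU:GU = 14.6781/66

0.2224


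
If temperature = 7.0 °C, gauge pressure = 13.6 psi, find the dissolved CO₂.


vols = (P + 14.695)·(0.01821 + 0.09011·e^(−0.04·T))
vols = (13.6 + 14.695)·(0.01821 + 0.09011·e^(−0.04·7.0))

2.4422 volumes


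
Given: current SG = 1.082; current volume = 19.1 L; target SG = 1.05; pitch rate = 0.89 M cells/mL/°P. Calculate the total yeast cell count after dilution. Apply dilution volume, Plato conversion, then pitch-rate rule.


V_w = V·((SG_c−1)/(SG_t−1)−1);  °P = 259 − 259/SG_t;  cells = rate·(V+V_w)·°P
V_w = 19.1·((1.082−1)/(1.05−1)−1) = 12.2240
V_final = 19.1 + 12.2240 = 31.3240
°P = 259 − 259/1.05 = 12.3333
cells = 0.89·31.3240·12.3333

343.8331 billion cells


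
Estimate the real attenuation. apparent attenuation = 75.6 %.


RA = AA · 0.8192
RA = 75.6 · 0.8192

61.9315 %


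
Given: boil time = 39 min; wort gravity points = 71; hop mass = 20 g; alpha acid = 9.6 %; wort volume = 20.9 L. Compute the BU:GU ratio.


U = 1.65·0.000125^(GP/1000)·(1−e^(−0.04t))/4.15;  IBU = (α/100)·m·U·1000/V;  BU:GU = IBU/GP
U = 1.65·0.000125^(71/1000)·(1−e^(−0.04·39))/4.15 = 0.1659
IBU = (9.6/100)·20·0.1659·1000/20.9 = 15.2414
BU:GU = 15.2414/71

0.2147


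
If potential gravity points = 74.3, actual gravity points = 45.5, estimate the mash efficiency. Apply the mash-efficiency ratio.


efficiency = actual / potential × 100
efficiency = 45.5 / 74.3 × 100

61.2382 %


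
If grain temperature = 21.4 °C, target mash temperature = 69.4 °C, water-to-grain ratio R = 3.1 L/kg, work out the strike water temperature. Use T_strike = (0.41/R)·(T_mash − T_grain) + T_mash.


T_strike = (0.41/3.1)·(69.4 − 21.4) + 69.4

75.7484 °C


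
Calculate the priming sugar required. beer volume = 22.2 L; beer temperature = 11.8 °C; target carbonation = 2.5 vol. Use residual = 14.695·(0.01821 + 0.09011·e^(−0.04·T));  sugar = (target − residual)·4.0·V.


residual = 14.695·(0.01821 + 0.09011·e^(−0.04·11.8)) = 1.0935
sugar = (2.5 − 1.0935)·4.0·22.2

124.8928 g


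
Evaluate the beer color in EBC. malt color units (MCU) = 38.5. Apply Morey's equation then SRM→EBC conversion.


SRM = 1.4922·MCU^0.6859;  EBC = SRM·1.97
SRM = 1.4922·38.5^0.6859 = 18.2513
EBC = 18.2513·1.97

35.9551 EBC


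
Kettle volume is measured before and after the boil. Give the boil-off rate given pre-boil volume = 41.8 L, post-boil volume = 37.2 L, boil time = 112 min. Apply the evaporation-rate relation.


rate = (V_pre − V_post) / (t_min/60)
rate = (41.8 − 37.2) / (112/60)

2.4643 L/hr


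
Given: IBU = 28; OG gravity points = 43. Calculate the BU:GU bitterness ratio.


BU:GU = IBU / OG_points
BU:GU = 28 / 43

0.6512


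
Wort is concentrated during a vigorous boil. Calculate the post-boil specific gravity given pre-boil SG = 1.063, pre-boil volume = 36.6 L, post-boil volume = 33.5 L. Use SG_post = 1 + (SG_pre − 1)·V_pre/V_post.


pts_pre = (1.063 − 1)·1000 = 63.0000
pts_post = 63.0000·36.6/33.5 = 68.8299
SG_post = 1 + 68.8299/1000

1.0688


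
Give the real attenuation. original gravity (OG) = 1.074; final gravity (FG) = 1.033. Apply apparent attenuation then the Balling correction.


AA = (OG−FG)/(OG−1)·100;  RA = AA·0.8192
AA = (1.074 − 1.033)/(1.074 − 1)·100 = 55.4054
RA = 55.4054·0.8192

45.3881 %


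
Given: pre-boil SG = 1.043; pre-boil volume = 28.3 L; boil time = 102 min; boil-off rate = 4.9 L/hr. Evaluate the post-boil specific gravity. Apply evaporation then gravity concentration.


V_post = V_pre − rate·(t/60);  SG_post = 1 + (SG_pre−1)·V_pre/V_post
V_post = 28.3 − 4.9·(102/60) = 19.9700
SG_post = 1 + (1.043 − 1)·28.3/19.9700

1.0609


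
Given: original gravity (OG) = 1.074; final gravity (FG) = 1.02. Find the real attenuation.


AA = (OG−FG)/(OG−1)·100;  RA = AA·0.8192
AA = (1.074 − 1.02)/(1.074 − 1)·100 = 72.9730
RA = 72.9730·0.8192

59.7795 %


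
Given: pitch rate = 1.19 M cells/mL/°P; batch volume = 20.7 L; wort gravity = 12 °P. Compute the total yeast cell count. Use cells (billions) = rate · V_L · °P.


cells = 1.19 · 20.7 · 12

295.5960 billion cells


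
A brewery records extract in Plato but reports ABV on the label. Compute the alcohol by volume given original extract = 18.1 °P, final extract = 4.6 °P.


SG = 259/(259 − P);  ABV = (OG − FG)·131.25
OG = 259/(259 − 18.1) = 1.0751
FG = 259/(259 − 4.6) = 1.0181
ABV = (1.0751 − 1.0181)·131.25

7.4882 % ABV


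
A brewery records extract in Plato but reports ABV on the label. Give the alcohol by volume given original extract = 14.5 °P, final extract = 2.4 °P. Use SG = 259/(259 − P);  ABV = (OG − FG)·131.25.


OG = 259/(259 − 14.5) = 1.0593
FG = 259/(259 − 2.4) = 1.0094
ABV = (1.0593 − 1.0094)·131.25

6.5562 % ABV


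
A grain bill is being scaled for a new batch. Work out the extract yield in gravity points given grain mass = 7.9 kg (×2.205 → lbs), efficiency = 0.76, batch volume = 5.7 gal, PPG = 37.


points = lbs × PPG × eff / vol
lbs = 7.9 × 2.205 = 17.4195
points = 17.4195 × 37 × 0.76 / 5.7

85.9362 points


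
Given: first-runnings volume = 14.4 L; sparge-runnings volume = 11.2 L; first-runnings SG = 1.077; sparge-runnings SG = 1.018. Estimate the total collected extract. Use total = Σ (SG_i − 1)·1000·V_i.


first = (1.077 − 1)·1000·14.4 = 1108.8000
sparge = (1.018 − 1)·1000·11.2 = 201.6000
total = 1108.8000 + 201.6000

1310.4000 gravity·L


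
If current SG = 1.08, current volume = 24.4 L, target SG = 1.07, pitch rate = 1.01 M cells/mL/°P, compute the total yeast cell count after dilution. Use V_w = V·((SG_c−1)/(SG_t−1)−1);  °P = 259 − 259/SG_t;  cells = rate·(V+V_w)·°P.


V_w = 24.4·((1.08−1)/(1.07−1)−1) = 3.4857
V_final = 24.4 + 3.4857 = 27.8857
°P = 259 − 259/1.07 = 16.9439
cells = 1.01·27.8857·16.9439

477.2184 billion cells


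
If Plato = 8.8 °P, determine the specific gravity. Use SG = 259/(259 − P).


SG = 259/(259 − 8.8)

1.0352


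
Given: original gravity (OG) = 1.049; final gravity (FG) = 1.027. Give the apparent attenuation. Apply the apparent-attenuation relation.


AA = (OG − FG)/(OG − 1) · 100
AA = (1.049 − 1.027)/(1.049 − 1) · 100

44.8980 %


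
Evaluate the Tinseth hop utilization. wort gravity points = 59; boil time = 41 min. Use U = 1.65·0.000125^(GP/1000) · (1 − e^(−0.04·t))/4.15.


bigness = 1.65·0.000125^(59/1000) = 0.9710
boil_factor = (1 − e^(−0.04·41))/4.15 = 0.1942
U = 0.9710 · 0.1942

0.1886


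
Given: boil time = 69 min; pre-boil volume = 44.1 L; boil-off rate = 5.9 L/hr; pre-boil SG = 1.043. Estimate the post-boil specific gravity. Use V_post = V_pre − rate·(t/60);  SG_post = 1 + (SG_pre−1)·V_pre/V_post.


V_post = 44.1 − 5.9·(69/60) = 37.3150
SG_post = 1 + (1.043 − 1)·44.1/37.3150

1.0508


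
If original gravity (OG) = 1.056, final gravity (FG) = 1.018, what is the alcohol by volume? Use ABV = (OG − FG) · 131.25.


ABV = (1.056 − 1.018) · 131.25

4.9875 % ABV


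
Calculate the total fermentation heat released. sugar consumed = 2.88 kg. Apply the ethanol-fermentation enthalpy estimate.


Q = m_sugar · 590 kJ/kg
Q = 2.88 · 590

1699.2000 kJ


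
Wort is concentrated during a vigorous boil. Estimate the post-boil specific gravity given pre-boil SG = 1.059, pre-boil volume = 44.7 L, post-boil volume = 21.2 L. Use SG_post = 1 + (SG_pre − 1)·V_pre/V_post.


pts_pre = (1.059 − 1)·1000 = 59.0000
pts_post = 59.0000·44.7/21.2 = 124.4009
SG_post = 1 + 124.4009/1000

1.1244


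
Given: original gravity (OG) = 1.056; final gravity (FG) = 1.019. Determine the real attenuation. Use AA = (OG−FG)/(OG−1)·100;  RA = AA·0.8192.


AA = (1.056 − 1.019)/(1.056 − 1)·100 = 66.0714
RA = 66.0714·0.8192

54.1257 %


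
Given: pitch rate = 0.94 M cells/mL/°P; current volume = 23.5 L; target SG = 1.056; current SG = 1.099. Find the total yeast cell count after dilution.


V_w = V·((SG_c−1)/(SG_t−1)−1);  °P = 259 − 259/SG_t;  cells = rate·(V+V_w)·°P
V_w = 23.5·((1.099−1)/(1.056−1)−1) = 18.0446
V_final = 23.5 + 18.0446 = 41.5446
°P = 259 − 259/1.056 = 13.7348
cells = 0.94·41.5446·13.7348

536.3728 billion cells


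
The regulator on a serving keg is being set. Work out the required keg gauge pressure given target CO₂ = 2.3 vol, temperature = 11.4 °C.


psi = vols/(0.01821 + 0.09011·e^(−0.04·T)) − 14.695
psi = 2.3/(0.01821 + 0.09011·e^(−0.04·11.4)) − 14.695

15.8402 psi


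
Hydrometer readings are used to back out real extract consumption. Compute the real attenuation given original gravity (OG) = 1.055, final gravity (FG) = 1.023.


AA = (OG−FG)/(OG−1)·100;  RA = AA·0.8192
AA = (1.055 − 1.023)/(1.055 − 1)·100 = 58.1818
RA = 58.1818·0.8192

47.6625 %


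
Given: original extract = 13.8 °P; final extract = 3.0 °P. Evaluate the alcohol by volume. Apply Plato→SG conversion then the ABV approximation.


SG = 259/(259 − P);  ABV = (OG − FG)·131.25
OG = 259/(259 − 13.8) = 1.0563
FG = 259/(259 − 3.0) = 1.0117
ABV = (1.0563 − 1.0117)·131.25

5.8487 % ABV


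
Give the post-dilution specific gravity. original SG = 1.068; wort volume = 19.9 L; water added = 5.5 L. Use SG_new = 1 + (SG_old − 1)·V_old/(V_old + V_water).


pts = (1.068 − 1)·1000·19.9/(19.9 + 5.5) = 53.2756
SG_new = 1 + 53.2756/1000

1.0533


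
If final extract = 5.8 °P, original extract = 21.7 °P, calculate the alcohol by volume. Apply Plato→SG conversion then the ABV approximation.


SG = 259/(259 − P);  ABV = (OG − FG)·131.25
OG = 259/(259 − 21.7) = 1.0914
FG = 259/(259 − 5.8) = 1.0229
ABV = (1.0914 − 1.0229)·131.25

8.9957 % ABV


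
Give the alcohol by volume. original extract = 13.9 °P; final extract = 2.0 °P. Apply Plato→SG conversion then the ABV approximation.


SG = 259/(259 − P);  ABV = (OG − FG)·131.25
OG = 259/(259 − 13.9) = 1.0567
FG = 259/(259 − 2.0) = 1.0078
ABV = (1.0567 − 1.0078)·131.25

6.4220 % ABV


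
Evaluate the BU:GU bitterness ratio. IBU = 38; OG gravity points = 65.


BU:GU = IBU / OG_points
BU:GU = 38 / 65

0.5846


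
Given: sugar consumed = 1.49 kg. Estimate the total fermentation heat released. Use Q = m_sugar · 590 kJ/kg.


Q = 1.49 · 590

879.1000 kJ


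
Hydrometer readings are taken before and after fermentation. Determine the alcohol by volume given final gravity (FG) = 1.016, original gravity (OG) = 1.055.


ABV = (OG − FG) · 131.25
ABV = (1.055 − 1.016) · 131.25

5.1187 % ABV


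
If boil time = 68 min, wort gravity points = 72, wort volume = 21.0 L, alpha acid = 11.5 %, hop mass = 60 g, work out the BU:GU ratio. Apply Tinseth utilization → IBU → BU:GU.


U = 1.65·0.000125^(GP/1000)·(1−e^(−0.04t))/4.15;  IBU = (α/100)·m·U·1000/V;  BU:GU = IBU/GP
U = 1.65·0.000125^(72/1000)·(1−e^(−0.04·68))/4.15 = 0.1945
IBU = (11.5/100)·60·0.1945·1000/21.0 = 63.8923
BU:GU = 63.8923/72

0.8874


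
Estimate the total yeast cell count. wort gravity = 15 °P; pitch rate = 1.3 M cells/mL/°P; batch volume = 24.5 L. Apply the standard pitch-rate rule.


cells (billions) = rate · V_L · °P
cells = 1.3 · 24.5 · 15

477.7500 billion cells


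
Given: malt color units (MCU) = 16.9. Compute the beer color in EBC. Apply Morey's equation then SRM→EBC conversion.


SRM = 1.4922·MCU^0.6859;  EBC = SRM·1.97
SRM = 1.4922·16.9^0.6859 = 10.3761
EBC = 10.3761·1.97

20.4409 EBC


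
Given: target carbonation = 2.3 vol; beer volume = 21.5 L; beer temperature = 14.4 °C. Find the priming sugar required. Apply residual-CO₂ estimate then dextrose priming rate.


residual = 14.695·(0.01821 + 0.09011·e^(−0.04·T));  sugar = (target − residual)·4.0·V
residual = 14.695·(0.01821 + 0.09011·e^(−0.04·14.4)) = 1.0120
sugar = (2.3 − 1.0120)·4.0·21.5

110.7709 g


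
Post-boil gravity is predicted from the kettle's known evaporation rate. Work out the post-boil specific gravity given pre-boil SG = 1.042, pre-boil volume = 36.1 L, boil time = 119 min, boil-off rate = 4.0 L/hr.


V_post = V_pre − rate·(t/60);  SG_post = 1 + (SG_pre−1)·V_pre/V_post
V_post = 36.1 − 4.0·(119/60) = 28.1667
SG_post = 1 + (1.042 − 1)·36.1/28.1667

1.0538


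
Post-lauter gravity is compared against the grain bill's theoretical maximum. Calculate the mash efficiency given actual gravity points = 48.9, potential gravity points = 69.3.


efficiency = actual / potential × 100
efficiency = 48.9 / 69.3 × 100

70.5628 %


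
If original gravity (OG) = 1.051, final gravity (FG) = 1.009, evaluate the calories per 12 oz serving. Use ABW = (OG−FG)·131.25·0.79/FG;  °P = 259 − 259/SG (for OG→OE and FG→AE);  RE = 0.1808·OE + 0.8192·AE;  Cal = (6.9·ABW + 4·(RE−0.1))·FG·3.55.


ABW = (1.051 − 1.009)·131.25·0.79/1.009 = 4.3160
OE = 259 − 259/1.051 = 12.5680 °P
AE = 259 − 259/1.009 = 2.3102 °P
RE = 0.1808·12.5680 + 0.8192·2.3102 = 4.1648 °P
Cal = (6.9·4.3160 + 4·(4.1648−0.1))·1.009·3.55

164.9126 kcal


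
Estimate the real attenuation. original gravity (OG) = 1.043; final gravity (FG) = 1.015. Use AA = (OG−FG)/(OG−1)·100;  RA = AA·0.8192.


AA = (1.043 − 1.015)/(1.043 − 1)·100 = 65.1163
RA = 65.1163·0.8192

53.3433 %


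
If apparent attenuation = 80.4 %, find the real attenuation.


RA = AA · 0.8192
RA = 80.4 · 0.8192

65.8637 %


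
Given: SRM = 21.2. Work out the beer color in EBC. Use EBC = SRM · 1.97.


EBC = 21.2 · 1.97

41.7640 EBC


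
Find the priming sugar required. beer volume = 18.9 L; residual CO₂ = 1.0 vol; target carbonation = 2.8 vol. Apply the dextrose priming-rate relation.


sugar = (target − residual)·4.0·V
sugar = (2.8 − 1.0)·4.0·18.9

136.0800 g


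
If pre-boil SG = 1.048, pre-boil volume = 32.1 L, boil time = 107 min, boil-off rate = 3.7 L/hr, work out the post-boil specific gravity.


V_post = V_pre − rate·(t/60);  SG_post = 1 + (SG_pre−1)·V_pre/V_post
V_post = 32.1 − 3.7·(107/60) = 25.5017
SG_post = 1 + (1.048 − 1)·32.1/25.5017

1.0604


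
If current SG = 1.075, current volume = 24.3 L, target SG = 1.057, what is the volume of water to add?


V_water = V·((SG_curr − 1)/(SG_target − 1) − 1)
V_water = 24.3·((1.075 − 1)/(1.057 − 1) − 1)

7.6737 L


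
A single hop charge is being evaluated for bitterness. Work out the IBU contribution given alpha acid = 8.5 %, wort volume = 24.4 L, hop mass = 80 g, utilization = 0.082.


IBU = (α/100)·mass·U·1000 / V
IBU = (8.5/100)·80·0.082·1000 / 24.4

22.8525 IBU


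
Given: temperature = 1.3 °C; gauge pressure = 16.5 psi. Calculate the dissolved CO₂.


vols = (P + 14.695)·(0.01821 + 0.09011·e^(−0.04·T))
vols = (16.5 + 14.695)·(0.01821 + 0.09011·e^(−0.04·1.3))

3.2366 volumes


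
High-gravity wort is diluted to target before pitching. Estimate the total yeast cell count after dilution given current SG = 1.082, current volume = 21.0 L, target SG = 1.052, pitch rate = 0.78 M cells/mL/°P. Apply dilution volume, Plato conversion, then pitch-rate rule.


V_w = V·((SG_c−1)/(SG_t−1)−1);  °P = 259 − 259/SG_t;  cells = rate·(V+V_w)·°P
V_w = 21.0·((1.082−1)/(1.052−1)−1) = 12.1154
V_final = 21.0 + 12.1154 = 33.1154
°P = 259 − 259/1.052 = 12.8023
cells = 0.78·33.1154·12.8023

330.6829 billion cells


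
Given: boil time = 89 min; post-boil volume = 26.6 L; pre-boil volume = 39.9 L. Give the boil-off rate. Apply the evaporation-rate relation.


rate = (V_pre − V_post) / (t_min/60)
rate = (39.9 − 26.6) / (89/60)

8.9663 L/hr


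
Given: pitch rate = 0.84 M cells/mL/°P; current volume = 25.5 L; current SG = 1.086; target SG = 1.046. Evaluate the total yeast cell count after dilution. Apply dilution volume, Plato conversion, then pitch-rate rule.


V_w = V·((SG_c−1)/(SG_t−1)−1);  °P = 259 − 259/SG_t;  cells = rate·(V+V_w)·°P
V_w = 25.5·((1.086−1)/(1.046−1)−1) = 22.1739
V_final = 25.5 + 22.1739 = 47.6739
°P = 259 − 259/1.046 = 11.3901
cells = 0.84·47.6739·11.3901

456.1272 billion cells


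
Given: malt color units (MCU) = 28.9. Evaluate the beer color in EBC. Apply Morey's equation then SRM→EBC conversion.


SRM = 1.4922·MCU^0.6859;  EBC = SRM·1.97
SRM = 1.4922·28.9^0.6859 = 14.9919
EBC = 14.9919·1.97

29.5341 EBC


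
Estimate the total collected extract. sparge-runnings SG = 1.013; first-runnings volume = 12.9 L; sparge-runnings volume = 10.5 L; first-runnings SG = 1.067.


total = Σ (SG_i − 1)·1000·V_i
first = (1.067 − 1)·1000·12.9 = 864.3000
sparge = (1.013 − 1)·1000·10.5 = 136.5000
total = 864.3000 + 136.5000

1000.8000 gravity·L


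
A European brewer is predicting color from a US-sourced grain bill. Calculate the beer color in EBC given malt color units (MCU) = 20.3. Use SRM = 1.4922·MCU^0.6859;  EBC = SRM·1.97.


SRM = 1.4922·20.3^0.6859 = 11.7663
EBC = 11.7663·1.97

23.1795 EBC
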